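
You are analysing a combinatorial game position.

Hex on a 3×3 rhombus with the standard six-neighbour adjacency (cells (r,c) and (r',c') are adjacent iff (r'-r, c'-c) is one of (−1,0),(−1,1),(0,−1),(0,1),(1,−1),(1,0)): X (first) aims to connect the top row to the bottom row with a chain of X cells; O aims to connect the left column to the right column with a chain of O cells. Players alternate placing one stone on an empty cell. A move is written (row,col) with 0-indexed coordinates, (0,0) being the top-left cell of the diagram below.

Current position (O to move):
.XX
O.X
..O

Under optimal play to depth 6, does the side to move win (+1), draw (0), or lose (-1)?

value(.XX/O.X/..O, O) = +1

[.XX/O.X/..O] O move#1: (0,0):-1/OXX/O.X/..O, (1,1):-1/.XX/OOX/..O, (2,0):-1/.XX/O.X/O.O, (2,1):+1/.XX/O.X/.OO*
[.XX/O.X/.OO] X move#2: (0,0):-1/XXX/O.X/.OO*, (1,1):-1/.XX/OXX/.OO, (2,0):-1/.XX/O.X/XOO
[XXX/O.X/.OO] O move#3: (1,1):+1/XXX/OOX/.OO*, (2,0):+1/XXX/O.X/OOO
[XXX/OOX/.OO] end (terminal -1, X#4); searched .XX/O.X/..O to 6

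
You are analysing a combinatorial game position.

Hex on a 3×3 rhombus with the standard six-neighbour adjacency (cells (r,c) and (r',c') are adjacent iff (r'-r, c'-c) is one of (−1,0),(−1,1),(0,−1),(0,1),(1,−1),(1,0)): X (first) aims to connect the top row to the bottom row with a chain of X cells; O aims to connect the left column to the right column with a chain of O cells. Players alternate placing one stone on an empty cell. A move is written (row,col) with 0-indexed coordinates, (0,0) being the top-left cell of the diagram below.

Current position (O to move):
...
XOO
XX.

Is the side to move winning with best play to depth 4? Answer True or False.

O winning at [.../XOO/XX.]: False

p1 O@[.../XOO/XX.]: (0,0)[O../XOO/XX.]-1* (0,1)[.O./XOO/XX.]-1 (0,2)[..O/XOO/XX.]-1 (2,2)[.../XOO/XXO]-1
p2 X@[O../XOO/XX.]: (0,1)[OX./XOO/XX.]+1* (0,2)[O.X/XOO/XX.]-1 (2,2)[O../XOO/XXX]-1
p3 O@[OX./XOO/XX.] terminal -1; root [.../XOO/XX.] d4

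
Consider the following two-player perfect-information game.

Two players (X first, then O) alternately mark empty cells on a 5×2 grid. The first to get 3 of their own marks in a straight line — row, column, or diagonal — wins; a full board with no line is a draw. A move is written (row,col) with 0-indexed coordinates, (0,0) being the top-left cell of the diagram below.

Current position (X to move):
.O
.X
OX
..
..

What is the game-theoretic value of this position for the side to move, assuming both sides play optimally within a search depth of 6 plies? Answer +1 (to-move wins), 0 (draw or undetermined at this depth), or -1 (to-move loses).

value(.O/.X/OX/../.., X) = +1

ply 1, X at .O/.X/OX/../.. | (0,0)=+0→XO/.X/OX/../..; (1,0)=+0→.O/XX/OX/../..; (3,0)=+0→.O/.X/OX/X./..; (3,1)=+1→.O/.X/OX/.X/..*; (4,0)=+0→.O/.X/OX/../X.; (4,1)=+0→.O/.X/OX/../.X
ply 2: .O/.X/OX/.X/.. is terminal -1 (O); from .O/.X/OX/../.. depth 6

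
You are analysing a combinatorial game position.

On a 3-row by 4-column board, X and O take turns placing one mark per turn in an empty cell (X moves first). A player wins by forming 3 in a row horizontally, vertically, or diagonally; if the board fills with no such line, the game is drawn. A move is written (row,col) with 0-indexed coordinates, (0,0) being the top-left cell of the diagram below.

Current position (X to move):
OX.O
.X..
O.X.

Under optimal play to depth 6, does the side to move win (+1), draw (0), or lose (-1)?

value(OX.O/.X../O.X., X) = +1

ply 1, X at OX.O/.X../O.X. | (0,2)=-1→OXXO/.X../O.X.; (1,0)=+1→OX.O/XX../O.X.*; (1,2)=-1→OX.O/.XX./O.X.; (1,3)=-1→OX.O/.X.X/O.X.; (2,1)=+1→OX.O/.X../OXX.; (2,3)=-1→OX.O/.X../O.XX
ply 2, O at OX.O/XX../O.X. | (0,2)=-1→OXOO/XX../O.X.*; (1,2)=-1→OX.O/XXO./O.X.; (1,3)=-1→OX.O/XX.O/O.X.; (2,1)=-1→OX.O/XX../OOX.; (2,3)=-1→OX.O/XX../O.XO
ply 3, X at OXOO/XX../O.X. | (1,2)=+1→OXOO/XXX./O.X.*; (1,3)=+1→OXOO/XX.X/O.X.; (2,1)=+1→OXOO/XX../OXX.; (2,3)=+1→OXOO/XX../O.XX
ply 4: OXOO/XXX./O.X. is terminal -1 (O); from OX.O/.X../O.X. depth 6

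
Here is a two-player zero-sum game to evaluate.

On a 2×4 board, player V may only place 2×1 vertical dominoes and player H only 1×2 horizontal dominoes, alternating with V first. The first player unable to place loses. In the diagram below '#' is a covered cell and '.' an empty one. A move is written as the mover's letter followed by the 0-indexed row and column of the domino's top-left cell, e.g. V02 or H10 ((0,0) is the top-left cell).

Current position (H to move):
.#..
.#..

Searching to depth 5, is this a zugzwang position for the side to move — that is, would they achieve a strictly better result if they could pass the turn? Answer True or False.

zugzwang(.#../.#.., H) = False

ply 1, H at .#../.#.. | H02=+1→.###/.#..*; H12=+1→.#../.###
ply 2, V at .###/.#.. | V00=-1→####/##..*
ply 3, H at ####/##.. | H12=+1→####/####*
ply 4: ####/#### is terminal -1 (V); from .#../.#.. depth 5
pass branch (V moves first from the same position):
  | ply 1, V at .#../.#.. | V00=-1→##../##..; V02=+1→.##./.##.*; V03=+1→.#.#/.#.#
  | ply 2: .##./.##. is terminal -1 (H); from .#../.#.. depth 5
H moving scores +1; H passing scores -1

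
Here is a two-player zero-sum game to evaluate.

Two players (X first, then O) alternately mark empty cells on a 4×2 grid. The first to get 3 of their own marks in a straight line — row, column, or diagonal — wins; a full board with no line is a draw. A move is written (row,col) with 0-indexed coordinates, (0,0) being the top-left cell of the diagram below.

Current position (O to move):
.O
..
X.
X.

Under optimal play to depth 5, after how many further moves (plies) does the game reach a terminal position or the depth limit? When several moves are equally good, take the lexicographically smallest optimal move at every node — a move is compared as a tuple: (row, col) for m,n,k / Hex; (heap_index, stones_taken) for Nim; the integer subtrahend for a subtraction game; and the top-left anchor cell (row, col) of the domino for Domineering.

p1 O@[.O/../X./X.]: (0,0)[OO/../X./X.]-1 (1,0)[.O/O./X./X.]+0* (1,1)[.O/.O/X./X.]-1 (2,1)[.O/../XO/X.]-1 (3,1)[.O/../X./XO]-1
p2 X@[.O/O./X./X.]: (0,0)[XO/O./X./X.]+0* (1,1)[.O/OX/X./X.]+0 (2,1)[.O/O./XX/X.]+0 (3,1)[.O/O./X./XX]+0
p3 O@[XO/O./X./X.]: (1,1)[XO/OO/X./X.]+0* (2,1)[XO/O./XO/X.]+0 (3,1)[XO/O./X./XO]+0
p4 X@[XO/OO/X./X.]: (2,1)[XO/OO/XX/X.]+0* (3,1)[XO/OO/X./XX]-1
p5 O@[XO/OO/XX/X.]: (3,1)[XO/OO/XX/XO]+0*
p6 X@[XO/OO/XX/XO] terminal +0; root [.O/../X./X.] d5

PV length from [.O/../X./X.]: 5 plies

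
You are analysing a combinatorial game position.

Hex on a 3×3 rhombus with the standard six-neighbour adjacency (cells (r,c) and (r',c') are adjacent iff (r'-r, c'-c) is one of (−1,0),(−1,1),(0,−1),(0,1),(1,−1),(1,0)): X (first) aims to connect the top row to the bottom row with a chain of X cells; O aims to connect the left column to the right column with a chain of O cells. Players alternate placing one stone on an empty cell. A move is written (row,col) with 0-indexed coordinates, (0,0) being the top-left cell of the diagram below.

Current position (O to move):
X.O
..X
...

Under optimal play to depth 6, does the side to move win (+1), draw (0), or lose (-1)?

p1 O@[X.O/..X/...]: (0,1)[XOO/..X/...]-1 (1,0)[X.O/O.X/...]+1* (1,1)[X.O/.OX/...]+1 (2,0)[X.O/..X/O..]-1 (2,1)[X.O/..X/.O.]-1 (2,2)[X.O/..X/..O]-1
p2 X@[X.O/O.X/...]: (0,1)[XXO/O.X/...]-1* (1,1)[X.O/OXX/...]-1 (2,0)[X.O/O.X/X..]-1 (2,1)[X.O/O.X/.X.]-1 (2,2)[X.O/O.X/..X]-1
p3 O@[XXO/O.X/...]: (1,1)[XXO/OOX/...]+1* (2,0)[XXO/O.X/O..]-1 (2,1)[XXO/O.X/.O.]-1 (2,2)[XXO/O.X/..O]-1
p4 X@[XXO/OOX/...] terminal -1; root [X.O/..X/...] d6

value(X.O/..X/..., O) = +1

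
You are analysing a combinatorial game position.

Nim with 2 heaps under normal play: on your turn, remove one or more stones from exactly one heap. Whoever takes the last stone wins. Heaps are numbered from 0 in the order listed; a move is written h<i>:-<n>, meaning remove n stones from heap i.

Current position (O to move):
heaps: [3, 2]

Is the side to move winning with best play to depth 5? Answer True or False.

p1 O@[(3,2)]: h0:-1[(2,2)]+1* h0:-2[(1,2)]-1 h0:-3[(0,2)]-1 h1:-1[(3,1)]-1 h1:-2[(3,0)]-1
p2 X@[(2,2)]: h0:-1[(1,2)]-1* h0:-2[(0,2)]-1 h1:-1[(2,1)]-1 h1:-2[(2,0)]-1
p3 O@[(1,2)]: h0:-1[(0,2)]-1 h1:-1[(1,1)]+1* h1:-2[(1,0)]-1
p4 X@[(1,1)]: h0:-1[(0,1)]-1* h1:-1[(1,0)]-1
p5 O@[(0,1)]: h1:-1[(0,0)]+1*
p6 X@[(0,0)] terminal -1; root [(3,2)] d5

O winning at [(3,2)]: True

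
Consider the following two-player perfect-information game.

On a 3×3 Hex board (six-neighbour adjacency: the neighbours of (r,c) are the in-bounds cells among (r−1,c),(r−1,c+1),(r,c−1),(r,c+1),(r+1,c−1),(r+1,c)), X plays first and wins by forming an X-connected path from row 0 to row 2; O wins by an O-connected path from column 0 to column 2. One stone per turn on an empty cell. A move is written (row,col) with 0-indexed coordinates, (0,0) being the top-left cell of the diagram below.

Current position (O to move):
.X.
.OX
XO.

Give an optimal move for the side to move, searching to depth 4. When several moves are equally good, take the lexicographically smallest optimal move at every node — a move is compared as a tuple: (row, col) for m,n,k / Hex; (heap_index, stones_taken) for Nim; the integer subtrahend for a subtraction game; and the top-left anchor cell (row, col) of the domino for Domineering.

ply 1, O at .X./.OX/XO. | (0,0)=-1→OX./.OX/XO.; (0,2)=-1→.XO/.OX/XO.; (1,0)=+1→.X./OOX/XO.*; (2,2)=-1→.X./.OX/XOO
ply 2, X at .X./OOX/XO. | (0,0)=-1→XX./OOX/XO.*; (0,2)=-1→.XX/OOX/XO.; (2,2)=-1→.X./OOX/XOX
ply 3, O at XX./OOX/XO. | (0,2)=+1→XXO/OOX/XO.*; (2,2)=+1→XX./OOX/XOO
ply 4: XXO/OOX/XO. is terminal -1 (X); from .X./.OX/XO. depth 4

O's best at [.X./.OX/XO.]: (1,0)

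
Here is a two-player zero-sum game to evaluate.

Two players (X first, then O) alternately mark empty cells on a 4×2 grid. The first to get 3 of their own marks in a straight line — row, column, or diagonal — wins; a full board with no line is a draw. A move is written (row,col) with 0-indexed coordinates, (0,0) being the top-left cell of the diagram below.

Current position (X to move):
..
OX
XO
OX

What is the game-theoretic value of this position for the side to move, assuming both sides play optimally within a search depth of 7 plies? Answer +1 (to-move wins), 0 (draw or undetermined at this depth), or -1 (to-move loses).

value(../OX/XO/OX, X) = 0

ply 1, X at ../OX/XO/OX | (0,0)=+0→X./OX/XO/OX*; (0,1)=+0→.X/OX/XO/OX
ply 2, O at X./OX/XO/OX | (0,1)=+0→XO/OX/XO/OX*
ply 3: XO/OX/XO/OX is terminal +0 (X); from ../OX/XO/OX depth 7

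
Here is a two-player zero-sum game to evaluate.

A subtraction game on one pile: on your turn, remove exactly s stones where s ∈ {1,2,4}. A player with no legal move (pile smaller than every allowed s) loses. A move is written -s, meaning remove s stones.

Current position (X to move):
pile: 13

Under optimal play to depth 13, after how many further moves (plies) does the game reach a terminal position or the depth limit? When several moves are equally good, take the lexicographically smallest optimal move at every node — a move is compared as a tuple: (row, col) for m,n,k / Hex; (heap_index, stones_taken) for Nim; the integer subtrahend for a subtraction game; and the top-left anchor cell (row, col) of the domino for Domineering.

PV length from [13]: 9 plies

p1 X@[13]: -1[12]+1* -2[11]-1 -4[9]+1
p2 O@[12]: -1[11]-1* -2[10]-1 -4[8]-1
p3 X@[11]: -1[10]-1 -2[9]+1* -4[7]-1
p4 O@[9]: -1[8]-1* -2[7]-1 -4[5]-1
p5 X@[8]: -1[7]-1 -2[6]+1* -4[4]-1
p6 O@[6]: -1[5]-1* -2[4]-1 -4[2]-1
p7 X@[5]: -1[4]-1 -2[3]+1* -4[1]-1
p8 O@[3]: -1[2]-1* -2[1]-1
p9 X@[2]: -1[1]-1 -2[0]+1*
p10 O@[0] terminal -1; root [13] d13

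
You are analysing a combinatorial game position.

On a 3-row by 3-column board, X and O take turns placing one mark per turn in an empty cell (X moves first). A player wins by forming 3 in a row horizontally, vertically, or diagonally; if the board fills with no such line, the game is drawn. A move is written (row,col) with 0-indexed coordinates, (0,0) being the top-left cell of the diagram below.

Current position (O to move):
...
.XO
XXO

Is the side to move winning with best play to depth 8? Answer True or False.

p1 O@[.../.XO/XXO]: (0,0)[O../.XO/XXO]-1 (0,1)[.O./.XO/XXO]-1 (0,2)[..O/.XO/XXO]+1* (1,0)[.../OXO/XXO]-1
p2 X@[..O/.XO/XXO] terminal -1; root [.../.XO/XXO] d8

O winning at [.../.XO/XXO]: True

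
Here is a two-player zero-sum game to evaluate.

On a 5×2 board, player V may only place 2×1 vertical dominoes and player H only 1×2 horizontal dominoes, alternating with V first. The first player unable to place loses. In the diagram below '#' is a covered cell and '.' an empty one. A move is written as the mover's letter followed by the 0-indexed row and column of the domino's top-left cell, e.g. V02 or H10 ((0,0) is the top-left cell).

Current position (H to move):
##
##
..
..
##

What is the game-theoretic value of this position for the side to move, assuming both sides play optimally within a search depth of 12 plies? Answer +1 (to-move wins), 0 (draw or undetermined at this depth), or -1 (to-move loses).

value(##/##/../../##, H) = +1

p1 H@[##/##/../../##]: H20[##/##/##/../##]+1* H30[##/##/../##/##]+1
p2 V@[##/##/##/../##] terminal -1; root [##/##/../../##] d12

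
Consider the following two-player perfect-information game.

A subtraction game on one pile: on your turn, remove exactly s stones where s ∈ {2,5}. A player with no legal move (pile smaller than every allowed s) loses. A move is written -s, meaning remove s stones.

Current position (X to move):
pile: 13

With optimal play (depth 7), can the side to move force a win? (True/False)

[13] X move#1: -2:+1/11*, -5:+1/8
[11] O move#2: -2:-1/9*, -5:-1/6
[9] X move#3: -2:+1/7*, -5:+1/4
[7] O move#4: -2:-1/5*, -5:-1/2
[5] X move#5: -2:-1/3, -5:+1/0*
[0] end (terminal -1, O#6); searched 13 to 7

X winning at [13]: True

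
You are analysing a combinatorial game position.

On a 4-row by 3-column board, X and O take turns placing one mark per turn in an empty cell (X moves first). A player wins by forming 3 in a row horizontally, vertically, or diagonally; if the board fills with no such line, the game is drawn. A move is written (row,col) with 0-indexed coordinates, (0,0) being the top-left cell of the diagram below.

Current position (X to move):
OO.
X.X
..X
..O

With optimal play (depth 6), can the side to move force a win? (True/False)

[OO./X.X/..X/..O] X move#1: (0,2):+1/OOX/X.X/..X/..O*, (1,1):+1/OO./XXX/..X/..O, (2,0):-1/OO./X.X/X.X/..O, (2,1):-1/OO./X.X/.XX/..O, (3,0):-1/OO./X.X/..X/X.O, (3,1):-1/OO./X.X/..X/.XO
[OOX/X.X/..X/..O] end (terminal -1, O#2); searched OO./X.X/..X/..O to 6

X winning at [OO./X.X/..X/..O]: True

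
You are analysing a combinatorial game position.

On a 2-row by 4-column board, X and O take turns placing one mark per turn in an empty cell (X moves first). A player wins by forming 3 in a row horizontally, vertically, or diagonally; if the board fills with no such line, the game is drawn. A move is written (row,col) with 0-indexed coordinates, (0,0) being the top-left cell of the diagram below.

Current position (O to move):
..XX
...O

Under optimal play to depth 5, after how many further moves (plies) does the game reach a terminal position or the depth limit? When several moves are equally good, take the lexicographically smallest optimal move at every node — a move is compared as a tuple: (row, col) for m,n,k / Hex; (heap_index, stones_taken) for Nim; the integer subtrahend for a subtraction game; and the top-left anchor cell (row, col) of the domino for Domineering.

PV length from [..XX/...O]: 5 plies

[..XX/...O] O move#1: (0,0):-1/O.XX/...O, (0,1):+0/.OXX/...O*, (1,0):-1/..XX/O..O, (1,1):-1/..XX/.O.O, (1,2):-1/..XX/..OO
[.OXX/...O] X move#2: (0,0):+0/XOXX/...O*, (1,0):+0/.OXX/X..O, (1,1):+0/.OXX/.X.O, (1,2):+0/.OXX/..XO
[XOXX/...O] O move#3: (1,0):+0/XOXX/O..O*, (1,1):+0/XOXX/.O.O, (1,2):+0/XOXX/..OO
[XOXX/O..O] X move#4: (1,1):+0/XOXX/OX.O*, (1,2):+0/XOXX/O.XO
[XOXX/OX.O] O move#5: (1,2):+0/XOXX/OXOO*
[XOXX/OXOO] end (terminal +0, X#6); searched ..XX/...O to 5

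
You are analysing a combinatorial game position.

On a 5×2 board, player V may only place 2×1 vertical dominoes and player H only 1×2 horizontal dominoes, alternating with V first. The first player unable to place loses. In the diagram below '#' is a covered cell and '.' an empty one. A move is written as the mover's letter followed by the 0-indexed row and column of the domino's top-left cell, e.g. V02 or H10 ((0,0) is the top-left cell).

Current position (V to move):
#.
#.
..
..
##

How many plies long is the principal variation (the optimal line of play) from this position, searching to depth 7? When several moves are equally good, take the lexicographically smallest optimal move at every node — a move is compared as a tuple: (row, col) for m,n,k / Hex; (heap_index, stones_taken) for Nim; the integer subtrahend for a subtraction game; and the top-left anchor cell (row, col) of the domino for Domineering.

p1 V@[#./#./../../##]: V01[##/##/../../##]-1 V11[#./##/.#/../##]-1 V20[#./#./#./#./##]+1* V21[#./#./.#/.#/##]+1
p2 H@[#./#./#./#./##] terminal -1; root [#./#./../../##] d7

PV length from [#./#./../../##]: 1 ply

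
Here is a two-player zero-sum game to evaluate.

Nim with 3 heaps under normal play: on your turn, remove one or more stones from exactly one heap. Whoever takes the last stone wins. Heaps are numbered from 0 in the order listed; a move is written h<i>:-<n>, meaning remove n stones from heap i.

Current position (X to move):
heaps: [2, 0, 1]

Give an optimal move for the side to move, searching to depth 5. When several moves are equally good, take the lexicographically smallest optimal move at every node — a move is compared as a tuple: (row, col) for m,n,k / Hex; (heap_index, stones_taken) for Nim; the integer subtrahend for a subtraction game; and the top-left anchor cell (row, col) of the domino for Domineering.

ply 1, X at (2,0,1) | h0:-1=+1→(1,0,1)*; h0:-2=-1→(0,0,1); h2:-1=-1→(2,0,0)
ply 2, O at (1,0,1) | h0:-1=-1→(0,0,1)*; h2:-1=-1→(1,0,0)
ply 3, X at (0,0,1) | h2:-1=+1→(0,0,0)*
ply 4: (0,0,0) is terminal -1 (O); from (2,0,1) depth 5

X's best at [(2,0,1)]: h0:-1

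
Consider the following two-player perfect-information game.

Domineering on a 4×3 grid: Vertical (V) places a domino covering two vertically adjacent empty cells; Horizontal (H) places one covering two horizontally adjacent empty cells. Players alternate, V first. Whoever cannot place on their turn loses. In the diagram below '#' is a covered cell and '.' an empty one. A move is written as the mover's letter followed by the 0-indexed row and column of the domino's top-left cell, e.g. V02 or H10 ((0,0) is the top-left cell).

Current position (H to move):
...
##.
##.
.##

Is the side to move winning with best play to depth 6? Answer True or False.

H winning at [.../##./##./.##]: False

ply 1, H at .../##./##./.## | H00=-1→##./##./##./.##*; H01=-1→.##/##./##./.##
ply 2, V at ##./##./##./.## | V02=+1→###/###/##./.##*; V12=+1→##./###/###/.##
ply 3: ###/###/##./.## is terminal -1 (H); from .../##./##./.## depth 6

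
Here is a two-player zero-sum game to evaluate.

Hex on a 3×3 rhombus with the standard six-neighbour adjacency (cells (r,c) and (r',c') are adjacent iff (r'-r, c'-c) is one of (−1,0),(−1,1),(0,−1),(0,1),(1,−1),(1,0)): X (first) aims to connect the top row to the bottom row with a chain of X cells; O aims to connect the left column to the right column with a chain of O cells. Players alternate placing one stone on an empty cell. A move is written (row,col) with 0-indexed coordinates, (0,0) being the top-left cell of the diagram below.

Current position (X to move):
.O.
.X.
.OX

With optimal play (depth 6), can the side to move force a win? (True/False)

X winning at [.O./.X./.OX]: True

ply 1, X at .O./.X./.OX | (0,0)=+1→XO./.X./.OX*; (0,2)=+1→.OX/.X./.OX; (1,0)=+1→.O./XX./.OX; (1,2)=-1→.O./.XX/.OX; (2,0)=-1→.O./.X./XOX
ply 2, O at XO./.X./.OX | (0,2)=-1→XOO/.X./.OX*; (1,0)=-1→XO./OX./.OX; (1,2)=-1→XO./.XO/.OX; (2,0)=-1→XO./.X./OOX
ply 3, X at XOO/.X./.OX | (1,0)=+1→XOO/XX./.OX*; (1,2)=-1→XOO/.XX/.OX; (2,0)=-1→XOO/.X./XOX
ply 4, O at XOO/XX./.OX | (1,2)=-1→XOO/XXO/.OX*; (2,0)=-1→XOO/XX./OOX
ply 5, X at XOO/XXO/.OX | (2,0)=+1→XOO/XXO/XOX*
ply 6: XOO/XXO/XOX is terminal -1 (O); from .O./.X./.OX depth 6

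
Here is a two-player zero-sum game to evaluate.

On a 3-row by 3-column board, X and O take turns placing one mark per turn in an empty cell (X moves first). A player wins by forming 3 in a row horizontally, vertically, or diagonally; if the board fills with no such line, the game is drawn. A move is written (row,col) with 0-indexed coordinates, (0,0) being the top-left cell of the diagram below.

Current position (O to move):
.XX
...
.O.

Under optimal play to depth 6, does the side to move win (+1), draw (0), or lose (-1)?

p1 O@[.XX/.../.O.]: (0,0)[OXX/.../.O.]+0* (1,0)[.XX/O../.O.]-1 (1,1)[.XX/.O./.O.]-1 (1,2)[.XX/..O/.O.]-1 (2,0)[.XX/.../OO.]-1 (2,2)[.XX/.../.OO]-1
p2 X@[OXX/.../.O.]: (1,0)[OXX/X../.O.]-1 (1,1)[OXX/.X./.O.]-1 (1,2)[OXX/..X/.O.]-1 (2,0)[OXX/.../XO.]+0* (2,2)[OXX/.../.OX]+0
p3 O@[OXX/.../XO.]: (1,0)[OXX/O../XO.]-1 (1,1)[OXX/.O./XO.]+0* (1,2)[OXX/..O/XO.]-1 (2,2)[OXX/.../XOO]-1
p4 X@[OXX/.O./XO.]: (1,0)[OXX/XO./XO.]-1 (1,2)[OXX/.OX/XO.]-1 (2,2)[OXX/.O./XOX]+0*
p5 O@[OXX/.O./XOX]: (1,0)[OXX/OO./XOX]-1 (1,2)[OXX/.OO/XOX]+0*
p6 X@[OXX/.OO/XOX]: (1,0)[OXX/XOO/XOX]+0*
p7 O@[OXX/XOO/XOX] terminal +0; root [.XX/.../.O.] d6

value(.XX/.../.O., O) = 0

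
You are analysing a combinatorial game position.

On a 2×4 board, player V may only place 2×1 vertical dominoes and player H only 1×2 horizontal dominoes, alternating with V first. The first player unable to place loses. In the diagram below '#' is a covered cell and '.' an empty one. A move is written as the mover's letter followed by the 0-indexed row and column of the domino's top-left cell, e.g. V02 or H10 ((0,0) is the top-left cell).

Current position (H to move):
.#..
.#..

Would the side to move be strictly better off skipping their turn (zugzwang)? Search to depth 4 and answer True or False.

p1 H@[.#../.#..]: H02[.###/.#..]+1* H12[.#../.###]+1
p2 V@[.###/.#..]: V00[####/##..]-1*
p3 H@[####/##..]: H12[####/####]+1*
p4 V@[####/####] terminal -1; root [.#../.#..] d4
pass branch (V moves first from the same position):
  | p1 V@[.#../.#..]: V00[##../##..]-1 V02[.##./.##.]+1* V03[.#.#/.#.#]+1
  | p2 H@[.##./.##.] terminal -1; root [.#../.#..] d4
H moving scores +1; H passing scores -1

zugzwang(.#../.#.., H) = False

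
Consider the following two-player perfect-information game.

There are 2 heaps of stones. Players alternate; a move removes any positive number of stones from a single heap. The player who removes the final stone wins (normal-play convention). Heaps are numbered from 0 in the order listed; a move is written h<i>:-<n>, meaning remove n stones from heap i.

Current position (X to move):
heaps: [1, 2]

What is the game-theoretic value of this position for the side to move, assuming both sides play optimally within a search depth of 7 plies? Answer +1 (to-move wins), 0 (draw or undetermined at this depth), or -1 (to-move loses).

value((1,2), X) = +1

p1 X@[(1,2)]: h0:-1[(0,2)]-1 h1:-1[(1,1)]+1* h1:-2[(1,0)]-1
p2 O@[(1,1)]: h0:-1[(0,1)]-1* h1:-1[(1,0)]-1
p3 X@[(0,1)]: h1:-1[(0,0)]+1*
p4 O@[(0,0)] terminal -1; root [(1,2)] d7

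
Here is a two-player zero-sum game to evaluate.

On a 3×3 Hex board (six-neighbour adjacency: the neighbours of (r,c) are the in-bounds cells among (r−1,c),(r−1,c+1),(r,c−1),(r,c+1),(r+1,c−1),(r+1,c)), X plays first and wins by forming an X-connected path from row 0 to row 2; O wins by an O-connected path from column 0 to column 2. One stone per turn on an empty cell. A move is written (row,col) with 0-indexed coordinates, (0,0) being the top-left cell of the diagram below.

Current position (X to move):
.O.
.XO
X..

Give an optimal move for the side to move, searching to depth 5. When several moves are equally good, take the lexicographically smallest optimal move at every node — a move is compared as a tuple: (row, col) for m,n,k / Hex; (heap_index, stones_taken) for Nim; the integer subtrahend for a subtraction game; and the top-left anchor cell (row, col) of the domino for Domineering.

X's best at [.O./.XO/X..]: (0,0)

ply 1, X at .O./.XO/X.. | (0,0)=+1→XO./.XO/X..*; (0,2)=+1→.OX/.XO/X..; (1,0)=+1→.O./XXO/X..; (2,1)=-1→.O./.XO/XX.; (2,2)=-1→.O./.XO/X.X
ply 2, O at XO./.XO/X.. | (0,2)=-1→XOO/.XO/X..*; (1,0)=-1→XO./OXO/X..; (2,1)=-1→XO./.XO/XO.; (2,2)=-1→XO./.XO/X.O
ply 3, X at XOO/.XO/X.. | (1,0)=+1→XOO/XXO/X..*; (2,1)=-1→XOO/.XO/XX.; (2,2)=-1→XOO/.XO/X.X
ply 4: XOO/XXO/X.. is terminal -1 (O); from .O./.XO/X.. depth 5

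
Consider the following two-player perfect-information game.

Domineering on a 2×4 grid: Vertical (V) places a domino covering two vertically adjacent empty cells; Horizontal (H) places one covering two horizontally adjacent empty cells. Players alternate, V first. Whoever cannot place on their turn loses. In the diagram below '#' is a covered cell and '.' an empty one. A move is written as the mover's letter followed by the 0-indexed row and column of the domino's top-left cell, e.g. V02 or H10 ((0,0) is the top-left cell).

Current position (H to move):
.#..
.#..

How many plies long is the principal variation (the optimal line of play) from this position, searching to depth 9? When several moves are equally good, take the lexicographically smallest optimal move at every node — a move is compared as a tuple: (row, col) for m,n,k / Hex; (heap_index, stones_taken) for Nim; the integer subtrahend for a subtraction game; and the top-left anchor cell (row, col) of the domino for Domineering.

PV length from [.#../.#..]: 3 plies

[.#../.#..] H move#1: H02:+1/.###/.#..*, H12:+1/.#../.###
[.###/.#..] V move#2: V00:-1/####/##..*
[####/##..] H move#3: H12:+1/####/####*
[####/####] end (terminal -1, V#4); searched .#../.#.. to 9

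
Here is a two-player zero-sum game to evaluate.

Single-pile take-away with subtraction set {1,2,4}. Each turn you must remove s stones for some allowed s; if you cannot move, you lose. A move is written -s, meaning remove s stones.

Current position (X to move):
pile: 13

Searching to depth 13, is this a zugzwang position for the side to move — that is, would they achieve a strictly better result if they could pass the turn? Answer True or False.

[13] X move#1: -1:+1/12*, -2:-1/11, -4:+1/9
[12] O move#2: -1:-1/11*, -2:-1/10, -4:-1/8
[11] X move#3: -1:-1/10, -2:+1/9*, -4:-1/7
[9] O move#4: -1:-1/8*, -2:-1/7, -4:-1/5
[8] X move#5: -1:-1/7, -2:+1/6*, -4:-1/4
[6] O move#6: -1:-1/5*, -2:-1/4, -4:-1/2
[5] X move#7: -1:-1/4, -2:+1/3*, -4:-1/1
[3] O move#8: -1:-1/2*, -2:-1/1
[2] X move#9: -1:-1/1, -2:+1/0*
[0] end (terminal -1, O#10); searched 13 to 13
pass branch (O moves first from the same position):
  | [13] O move#1: -1:+1/12*, -2:-1/11, -4:+1/9
  | [12] X move#2: -1:-1/11*, -2:-1/10, -4:-1/8
  | [11] O move#3: -1:-1/10, -2:+1/9*, -4:-1/7
  | [9] X move#4: -1:-1/8*, -2:-1/7, -4:-1/5
  | [8] O move#5: -1:-1/7, -2:+1/6*, -4:-1/4
  | [6] X move#6: -1:-1/5*, -2:-1/4, -4:-1/2
  | [5] O move#7: -1:-1/4, -2:+1/3*, -4:-1/1
  | [3] X move#8: -1:-1/2*, -2:-1/1
  | [2] O move#9: -1:-1/1, -2:+1/0*
  | [0] end (terminal -1, X#10); searched 13 to 13
X moving scores +1; X passing scores -1

zugzwang(13, X) = False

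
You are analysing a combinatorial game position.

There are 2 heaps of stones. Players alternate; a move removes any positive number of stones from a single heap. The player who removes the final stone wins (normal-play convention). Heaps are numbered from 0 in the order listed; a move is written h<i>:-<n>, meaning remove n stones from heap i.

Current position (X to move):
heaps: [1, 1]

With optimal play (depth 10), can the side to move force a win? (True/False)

p1 X@[(1,1)]: h0:-1[(0,1)]-1* h1:-1[(1,0)]-1
p2 O@[(0,1)]: h1:-1[(0,0)]+1*
p3 X@[(0,0)] terminal -1; root [(1,1)] d10

X winning at [(1,1)]: False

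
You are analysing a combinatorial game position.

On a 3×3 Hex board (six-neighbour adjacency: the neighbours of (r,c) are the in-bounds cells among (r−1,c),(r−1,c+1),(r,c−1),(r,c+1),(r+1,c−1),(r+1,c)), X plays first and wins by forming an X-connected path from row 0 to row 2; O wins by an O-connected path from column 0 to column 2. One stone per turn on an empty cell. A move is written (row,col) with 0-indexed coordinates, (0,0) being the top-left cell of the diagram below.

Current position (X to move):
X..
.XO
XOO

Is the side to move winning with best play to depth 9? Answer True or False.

ply 1, X at X../.XO/XOO | (0,1)=+1→XX./.XO/XOO*; (0,2)=+1→X.X/.XO/XOO; (1,0)=+1→X../XXO/XOO
ply 2: XX./.XO/XOO is terminal -1 (O); from X../.XO/XOO depth 9

X winning at [X../.XO/XOO]: True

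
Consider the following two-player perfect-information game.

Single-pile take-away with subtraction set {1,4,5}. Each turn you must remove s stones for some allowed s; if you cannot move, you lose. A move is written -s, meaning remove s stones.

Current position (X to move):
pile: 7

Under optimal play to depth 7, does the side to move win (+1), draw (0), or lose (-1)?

[7] X move#1: -1:-1/6, -4:-1/3, -5:+1/2*
[2] O move#2: -1:-1/1*
[1] X move#3: -1:+1/0*
[0] end (terminal -1, O#4); searched 7 to 7

value(7, X) = +1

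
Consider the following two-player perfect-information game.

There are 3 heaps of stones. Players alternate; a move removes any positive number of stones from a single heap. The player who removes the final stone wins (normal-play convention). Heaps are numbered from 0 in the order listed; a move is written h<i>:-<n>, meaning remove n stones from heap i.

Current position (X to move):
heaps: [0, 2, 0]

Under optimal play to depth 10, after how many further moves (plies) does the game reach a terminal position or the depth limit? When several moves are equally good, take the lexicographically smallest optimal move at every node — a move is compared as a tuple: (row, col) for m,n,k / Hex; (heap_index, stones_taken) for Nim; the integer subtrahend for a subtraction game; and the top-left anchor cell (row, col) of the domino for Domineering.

PV length from [(0,2,0)]: 1 ply

p1 X@[(0,2,0)]: h1:-1[(0,1,0)]-1 h1:-2[(0,0,0)]+1*
p2 O@[(0,0,0)] terminal -1; root [(0,2,0)] d10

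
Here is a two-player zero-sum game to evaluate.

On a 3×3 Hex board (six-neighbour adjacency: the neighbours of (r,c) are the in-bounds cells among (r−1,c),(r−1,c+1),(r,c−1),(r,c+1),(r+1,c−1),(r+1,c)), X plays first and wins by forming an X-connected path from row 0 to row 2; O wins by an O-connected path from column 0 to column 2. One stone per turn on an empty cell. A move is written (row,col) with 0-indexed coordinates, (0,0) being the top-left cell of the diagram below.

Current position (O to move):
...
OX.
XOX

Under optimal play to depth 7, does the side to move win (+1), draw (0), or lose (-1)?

ply 1, O at .../OX./XOX | (0,0)=-1→O../OX./XOX*; (0,1)=-1→.O./OX./XOX; (0,2)=-1→..O/OX./XOX; (1,2)=-1→.../OXO/XOX
ply 2, X at O../OX./XOX | (0,1)=+1→OX./OX./XOX*; (0,2)=+1→O.X/OX./XOX; (1,2)=+1→O../OXX/XOX
ply 3: OX./OX./XOX is terminal -1 (O); from .../OX./XOX depth 7

value(.../OX./XOX, O) = -1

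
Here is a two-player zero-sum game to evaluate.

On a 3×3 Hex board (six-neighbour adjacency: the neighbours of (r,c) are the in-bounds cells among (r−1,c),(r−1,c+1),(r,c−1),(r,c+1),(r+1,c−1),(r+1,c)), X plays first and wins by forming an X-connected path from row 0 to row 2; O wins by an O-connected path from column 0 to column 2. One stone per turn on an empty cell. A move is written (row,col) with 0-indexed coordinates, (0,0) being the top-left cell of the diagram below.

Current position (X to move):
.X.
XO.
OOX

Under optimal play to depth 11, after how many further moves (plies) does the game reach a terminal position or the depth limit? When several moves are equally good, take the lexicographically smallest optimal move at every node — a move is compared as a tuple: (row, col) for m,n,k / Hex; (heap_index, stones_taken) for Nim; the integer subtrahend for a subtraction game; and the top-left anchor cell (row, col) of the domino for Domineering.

PV length from [.X./XO./OOX]: 2 plies

p1 X@[.X./XO./OOX]: (0,0)[XX./XO./OOX]-1* (0,2)[.XX/XO./OOX]-1 (1,2)[.X./XOX/OOX]-1
p2 O@[XX./XO./OOX]: (0,2)[XXO/XO./OOX]+1* (1,2)[XX./XOO/OOX]+1
p3 X@[XXO/XO./OOX] terminal -1; root [.X./XO./OOX] d11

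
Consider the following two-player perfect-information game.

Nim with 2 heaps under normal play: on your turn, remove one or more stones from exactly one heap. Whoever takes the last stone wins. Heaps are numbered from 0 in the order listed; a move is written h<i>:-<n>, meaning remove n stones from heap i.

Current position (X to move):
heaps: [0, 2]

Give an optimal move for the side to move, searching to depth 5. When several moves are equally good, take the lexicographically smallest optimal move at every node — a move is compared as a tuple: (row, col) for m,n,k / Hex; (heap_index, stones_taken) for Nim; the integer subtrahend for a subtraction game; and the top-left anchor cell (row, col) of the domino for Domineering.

[(0,2)] X move#1: h1:-1:-1/(0,1), h1:-2:+1/(0,0)*
[(0,0)] end (terminal -1, O#2); searched (0,2) to 5

X's best at [(0,2)]: h1:-2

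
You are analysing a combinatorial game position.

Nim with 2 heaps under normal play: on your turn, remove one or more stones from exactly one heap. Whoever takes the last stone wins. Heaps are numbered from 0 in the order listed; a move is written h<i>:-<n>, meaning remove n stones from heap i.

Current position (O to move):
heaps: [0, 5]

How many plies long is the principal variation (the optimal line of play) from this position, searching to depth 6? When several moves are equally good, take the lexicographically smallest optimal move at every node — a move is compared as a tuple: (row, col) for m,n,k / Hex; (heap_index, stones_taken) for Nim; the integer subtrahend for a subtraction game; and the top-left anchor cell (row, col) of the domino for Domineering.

PV length from [(0,5)]: 1 ply

p1 O@[(0,5)]: h1:-1[(0,4)]-1 h1:-2[(0,3)]-1 h1:-3[(0,2)]-1 h1:-4[(0,1)]-1 h1:-5[(0,0)]+1*
p2 X@[(0,0)] terminal -1; root [(0,5)] d6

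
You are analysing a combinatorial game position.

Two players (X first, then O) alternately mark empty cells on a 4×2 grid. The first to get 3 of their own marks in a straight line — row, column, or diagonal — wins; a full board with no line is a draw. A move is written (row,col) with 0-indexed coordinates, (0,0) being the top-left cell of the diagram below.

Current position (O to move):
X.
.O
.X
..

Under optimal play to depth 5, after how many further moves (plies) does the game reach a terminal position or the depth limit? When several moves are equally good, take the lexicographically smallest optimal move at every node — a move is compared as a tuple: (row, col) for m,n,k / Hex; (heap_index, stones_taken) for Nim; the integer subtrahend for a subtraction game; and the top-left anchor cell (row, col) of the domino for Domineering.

[X./.O/.X/..] O move#1: (0,1):+0/XO/.O/.X/..*, (1,0):+0/X./OO/.X/.., (2,0):+0/X./.O/OX/.., (3,0):+0/X./.O/.X/O., (3,1):+0/X./.O/.X/.O
[XO/.O/.X/..] X move#2: (1,0):+0/XO/XO/.X/..*, (2,0):+0/XO/.O/XX/.., (3,0):+0/XO/.O/.X/X., (3,1):+0/XO/.O/.X/.X
[XO/XO/.X/..] O move#3: (2,0):+0/XO/XO/OX/..*, (3,0):-1/XO/XO/.X/O., (3,1):-1/XO/XO/.X/.O
[XO/XO/OX/..] X move#4: (3,0):+0/XO/XO/OX/X.*, (3,1):+0/XO/XO/OX/.X
[XO/XO/OX/X.] O move#5: (3,1):+0/XO/XO/OX/XO*
[XO/XO/OX/XO] end (terminal +0, X#6); searched X./.O/.X/.. to 5

PV length from [X./.O/.X/..]: 5 plies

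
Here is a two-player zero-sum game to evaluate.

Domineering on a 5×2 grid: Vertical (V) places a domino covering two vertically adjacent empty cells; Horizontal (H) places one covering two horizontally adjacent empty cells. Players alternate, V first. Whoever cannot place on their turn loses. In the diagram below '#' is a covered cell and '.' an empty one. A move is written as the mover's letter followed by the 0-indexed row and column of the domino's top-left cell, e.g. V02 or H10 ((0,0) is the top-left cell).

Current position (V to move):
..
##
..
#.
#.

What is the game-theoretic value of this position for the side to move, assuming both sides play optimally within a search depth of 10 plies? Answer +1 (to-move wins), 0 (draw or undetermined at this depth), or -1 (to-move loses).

value(../##/../#./#., V) = -1

ply 1, V at ../##/../#./#. | V21=-1→../##/.#/##/#.*; V31=-1→../##/../##/##
ply 2, H at ../##/.#/##/#. | H00=+1→##/##/.#/##/#.*
ply 3: ##/##/.#/##/#. is terminal -1 (V); from ../##/../#./#. depth 10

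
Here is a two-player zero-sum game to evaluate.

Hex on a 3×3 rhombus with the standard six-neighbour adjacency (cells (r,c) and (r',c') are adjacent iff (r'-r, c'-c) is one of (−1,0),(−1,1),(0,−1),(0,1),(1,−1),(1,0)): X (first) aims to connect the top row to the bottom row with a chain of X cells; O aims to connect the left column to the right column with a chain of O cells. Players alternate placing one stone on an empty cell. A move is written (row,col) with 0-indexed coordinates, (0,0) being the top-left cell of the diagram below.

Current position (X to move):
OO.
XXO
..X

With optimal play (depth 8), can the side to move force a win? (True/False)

ply 1, X at OO./XXO/..X | (0,2)=+1→OOX/XXO/..X*; (2,0)=-1→OO./XXO/X.X; (2,1)=-1→OO./XXO/.XX
ply 2, O at OOX/XXO/..X | (2,0)=-1→OOX/XXO/O.X*; (2,1)=-1→OOX/XXO/.OX
ply 3, X at OOX/XXO/O.X | (2,1)=+1→OOX/XXO/OXX*
ply 4: OOX/XXO/OXX is terminal -1 (O); from OO./XXO/..X depth 8

X winning at [OO./XXO/..X]: True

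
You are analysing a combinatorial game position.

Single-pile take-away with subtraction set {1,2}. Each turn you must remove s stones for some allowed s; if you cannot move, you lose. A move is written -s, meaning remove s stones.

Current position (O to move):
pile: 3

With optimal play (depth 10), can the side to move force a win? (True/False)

ply 1, O at 3 | -1=-1→2*; -2=-1→1
ply 2, X at 2 | -1=-1→1; -2=+1→0*
ply 3: 0 is terminal -1 (O); from 3 depth 10

O winning at [3]: False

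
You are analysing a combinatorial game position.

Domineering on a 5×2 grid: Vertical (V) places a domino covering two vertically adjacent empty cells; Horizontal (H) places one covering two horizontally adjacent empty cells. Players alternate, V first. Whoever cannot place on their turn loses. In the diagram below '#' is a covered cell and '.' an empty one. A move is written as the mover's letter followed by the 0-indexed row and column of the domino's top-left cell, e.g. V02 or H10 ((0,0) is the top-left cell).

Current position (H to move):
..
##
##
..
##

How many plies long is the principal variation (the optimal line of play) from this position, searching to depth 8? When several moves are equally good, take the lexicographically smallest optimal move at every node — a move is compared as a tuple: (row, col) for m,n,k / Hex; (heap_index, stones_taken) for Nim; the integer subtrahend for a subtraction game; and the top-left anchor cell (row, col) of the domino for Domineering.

PV length from [../##/##/../##]: 1 ply

[../##/##/../##] H move#1: H00:+1/##/##/##/../##*, H30:+1/../##/##/##/##
[##/##/##/../##] end (terminal -1, V#2); searched ../##/##/../## to 8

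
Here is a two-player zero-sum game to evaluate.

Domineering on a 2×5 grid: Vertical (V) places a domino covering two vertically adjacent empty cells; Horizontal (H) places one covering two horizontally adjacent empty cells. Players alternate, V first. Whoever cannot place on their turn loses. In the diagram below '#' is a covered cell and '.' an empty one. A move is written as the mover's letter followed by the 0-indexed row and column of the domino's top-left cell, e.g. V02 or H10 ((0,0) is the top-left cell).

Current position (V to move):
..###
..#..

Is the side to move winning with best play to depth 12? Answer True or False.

ply 1, V at ..###/..#.. | V00=+1→#.###/#.#..*; V01=+1→.####/.##..
ply 2, H at #.###/#.#.. | H13=-1→#.###/#.###*
ply 3, V at #.###/#.### | V01=+1→#####/#####*
ply 4: #####/##### is terminal -1 (H); from ..###/..#.. depth 12

V winning at [..###/..#..]: True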